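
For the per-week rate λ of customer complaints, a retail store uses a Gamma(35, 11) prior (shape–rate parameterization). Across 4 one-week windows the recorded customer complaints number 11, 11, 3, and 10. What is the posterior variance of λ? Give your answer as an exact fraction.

Total count: 11 + 11 + 3 + 10 = 35.
Total exposure: 4 weeks.
Conjugate update: add total count to the shape and total exposure to the rate, giving Gamma(70, 15).
Posterior variance = α'/β'² = 70/225 = 14/45.

14/45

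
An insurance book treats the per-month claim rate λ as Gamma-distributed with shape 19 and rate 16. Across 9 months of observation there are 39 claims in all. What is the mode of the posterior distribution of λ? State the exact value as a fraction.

Total count 39 over total exposure 9 months.
By Gamma–Poisson conjugacy, the posterior is Gamma(α + Σx, β + Σt) = Gamma(19 + 39, 16 + 9) = Gamma(58, 25).
Posterior mode = (α'−1)/β' = 57/25.

57/25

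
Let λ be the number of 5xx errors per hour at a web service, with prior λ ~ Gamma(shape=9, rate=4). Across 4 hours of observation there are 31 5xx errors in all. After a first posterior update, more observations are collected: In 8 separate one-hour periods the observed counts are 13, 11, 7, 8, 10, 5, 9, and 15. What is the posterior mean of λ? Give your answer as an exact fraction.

59/8

Total count 31 over total exposure 4 hours.
After the first batch: Gamma(9 + 31, 4 + 4) = Gamma(40, 8).
Total count: 13 + 11 + 7 + 8 + 10 + 5 + 9 + 15 = 78.
Total exposure: 8 hours.
After the second batch: Gamma(40 + 78, 8 + 8) = Gamma(118, 16).
Posterior mean = α'/β' = 118/16 = 59/8.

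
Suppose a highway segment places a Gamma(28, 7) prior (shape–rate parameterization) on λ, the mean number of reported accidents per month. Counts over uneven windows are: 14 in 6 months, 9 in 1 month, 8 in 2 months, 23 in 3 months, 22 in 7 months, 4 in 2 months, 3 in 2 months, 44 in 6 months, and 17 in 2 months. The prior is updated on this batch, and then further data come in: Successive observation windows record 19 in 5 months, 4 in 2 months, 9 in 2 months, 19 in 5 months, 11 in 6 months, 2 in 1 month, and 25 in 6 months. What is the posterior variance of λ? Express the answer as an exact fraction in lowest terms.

261/4225

Total count: 14 + 9 + 8 + 23 + 22 + 4 + 3 + 44 + 17 = 144.
Total exposure: 6 + 1 + 2 + 3 + 7 + 2 + 2 + 6 + 2 = 31 months.
After the first batch: Gamma(28 + 144, 7 + 31) = Gamma(172, 38).
Total count: 19 + 4 + 9 + 19 + 11 + 2 + 25 = 89.
Total exposure: 5 + 2 + 2 + 5 + 6 + 1 + 6 = 27 months.
After the second batch: Gamma(172 + 89, 38 + 27) = Gamma(261, 65).
Posterior variance = α'/β'² = 261/4225.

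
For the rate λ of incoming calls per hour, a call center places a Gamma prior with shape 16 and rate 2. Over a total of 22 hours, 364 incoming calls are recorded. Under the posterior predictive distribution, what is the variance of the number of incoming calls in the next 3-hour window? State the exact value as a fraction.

855/16

Total count 364 over total exposure 22 hours.
The Gamma prior is conjugate for the Poisson rate, so λ | data ~ Gamma(16+364, 2+22) = Gamma(380, 24).
The posterior predictive for a window of length T is Negative Binomial with variance T·α'·(β'+T)/β'² = 3·380·27/576 = 855/16.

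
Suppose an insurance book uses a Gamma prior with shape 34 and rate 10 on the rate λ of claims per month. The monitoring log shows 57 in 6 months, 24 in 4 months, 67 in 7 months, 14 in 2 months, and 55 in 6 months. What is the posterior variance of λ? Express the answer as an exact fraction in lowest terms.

251/1225

Total count: 57 + 24 + 67 + 14 + 55 = 217.
Total exposure: 6 + 4 + 7 + 2 + 6 = 25 months.
Conjugate update: add total count to the shape and total exposure to the rate, giving Gamma(251, 35).
Posterior variance = α'/β'² = 251/1225.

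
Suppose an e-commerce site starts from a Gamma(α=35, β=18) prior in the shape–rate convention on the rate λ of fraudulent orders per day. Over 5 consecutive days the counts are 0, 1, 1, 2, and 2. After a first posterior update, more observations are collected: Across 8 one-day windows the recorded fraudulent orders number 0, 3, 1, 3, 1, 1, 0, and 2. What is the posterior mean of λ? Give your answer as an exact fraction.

52/31

Total count: 0 + 1 + 1 + 2 + 2 = 6.
Total exposure: 5 days.
After the first batch: Gamma(35 + 6, 18 + 5) = Gamma(41, 23).
Total count: 0 + 3 + 1 + 3 + 1 + 1 + 0 + 2 = 11.
Total exposure: 8 days.
After the second batch: Gamma(41 + 11, 23 + 8) = Gamma(52, 31).
Posterior mean = α'/β' = 52/31.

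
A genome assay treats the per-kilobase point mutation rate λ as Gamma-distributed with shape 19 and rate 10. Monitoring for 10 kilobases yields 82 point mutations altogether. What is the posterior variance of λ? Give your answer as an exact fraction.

Total count 82 over total exposure 10 kilobases.
Gamma(α, β) with Poisson data over total exposure Σt gives posterior Gamma(α+Σx, β+Σt) = Gamma(101, 20).
Posterior variance = α'/β'² = 101/400.

101/400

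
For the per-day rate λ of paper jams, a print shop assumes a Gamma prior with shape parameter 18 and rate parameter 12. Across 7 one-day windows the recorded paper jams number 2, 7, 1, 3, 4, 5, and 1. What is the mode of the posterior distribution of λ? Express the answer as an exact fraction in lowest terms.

Total count: 2 + 7 + 1 + 3 + 4 + 5 + 1 = 23.
Total exposure: 7 days.
The Gamma prior is conjugate for the Poisson rate, so λ | data ~ Gamma(18+23, 12+7) = Gamma(41, 19).
Posterior mode = (α'−1)/β' = 40/19.

40/19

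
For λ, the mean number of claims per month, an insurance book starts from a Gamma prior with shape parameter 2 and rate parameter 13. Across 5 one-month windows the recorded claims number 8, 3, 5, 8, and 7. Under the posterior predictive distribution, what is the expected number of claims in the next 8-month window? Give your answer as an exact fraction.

44/3

Total count: 8 + 3 + 5 + 8 + 7 = 31.
Total exposure: 5 months.
Gamma(α, β) with Poisson data over total exposure Σt gives posterior Gamma(α+Σx, β+Σt) = Gamma(33, 18).
Predictive mean over an 8-month window = T·E[λ|data] = 8·33/18 = 44/3.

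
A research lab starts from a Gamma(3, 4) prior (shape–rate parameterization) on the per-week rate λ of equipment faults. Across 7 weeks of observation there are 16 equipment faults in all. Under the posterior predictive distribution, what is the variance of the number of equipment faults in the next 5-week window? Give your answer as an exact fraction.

1520/121

Total count 16 over total exposure 7 weeks.
The Gamma prior is conjugate for the Poisson rate, so λ | data ~ Gamma(3+16, 4+7) = Gamma(19, 11).
The posterior predictive for a window of length T is Negative Binomial with variance T·α'·(β'+T)/β'² = 5·19·16/121 = 1520/121.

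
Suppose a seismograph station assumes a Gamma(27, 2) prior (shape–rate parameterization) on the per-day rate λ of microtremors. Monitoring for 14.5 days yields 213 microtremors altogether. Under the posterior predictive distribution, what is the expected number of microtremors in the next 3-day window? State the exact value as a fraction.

480/11

Total count 213 over total exposure 14.5 days.
Conjugate update: add total count to the shape and total exposure to the rate, giving Gamma(240, 33/2).
Predictive mean over a 3-day window = T·E[λ|data] = 3·240/(33/2) = 480/11.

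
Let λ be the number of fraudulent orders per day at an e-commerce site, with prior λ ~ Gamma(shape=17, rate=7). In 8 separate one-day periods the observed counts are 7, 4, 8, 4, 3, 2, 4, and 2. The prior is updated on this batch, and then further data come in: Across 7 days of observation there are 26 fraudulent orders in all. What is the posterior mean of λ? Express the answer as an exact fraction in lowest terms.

7/2

Total count: 7 + 4 + 8 + 4 + 3 + 2 + 4 + 2 = 34.
Total exposure: 8 days.
After the first batch: Gamma(17 + 34, 7 + 8) = Gamma(51, 15).
Total count 26 over total exposure 7 days.
After the second batch: Gamma(51 + 26, 15 + 7) = Gamma(77, 22).
Posterior mean = α'/β' = 77/22 = 7/2.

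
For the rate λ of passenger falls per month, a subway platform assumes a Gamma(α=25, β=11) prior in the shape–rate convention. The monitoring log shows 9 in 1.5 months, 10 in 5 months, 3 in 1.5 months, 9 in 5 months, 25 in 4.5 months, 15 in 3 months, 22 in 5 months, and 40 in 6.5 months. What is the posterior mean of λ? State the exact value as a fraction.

158/43

Total count: 9 + 10 + 3 + 9 + 25 + 15 + 22 + 40 = 133.
Total exposure: 1.5 + 5 + 1.5 + 5 + 4.5 + 3 + 5 + 6.5 = 32 months.
By Gamma–Poisson conjugacy, the posterior is Gamma(α + Σx, β + Σt) = Gamma(25 + 133, 11 + 32) = Gamma(158, 43).
Posterior mean = α'/β' = 158/43.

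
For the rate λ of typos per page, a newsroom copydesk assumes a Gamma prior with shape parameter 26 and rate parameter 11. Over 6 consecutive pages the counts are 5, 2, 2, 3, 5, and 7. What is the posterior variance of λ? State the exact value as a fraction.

Total count: 5 + 2 + 2 + 3 + 5 + 7 = 24.
Total exposure: 6 pages.
By Gamma–Poisson conjugacy, the posterior is Gamma(α + Σx, β + Σt) = Gamma(26 + 24, 11 + 6) = Gamma(50, 17).
Posterior variance = α'/β'² = 50/289.

50/289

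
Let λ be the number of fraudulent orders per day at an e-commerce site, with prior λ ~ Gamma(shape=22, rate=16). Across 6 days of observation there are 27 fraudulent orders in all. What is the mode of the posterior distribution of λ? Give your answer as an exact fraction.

Total count 27 over total exposure 6 days.
Gamma(α, β) with Poisson data over total exposure Σt gives posterior Gamma(α+Σx, β+Σt) = Gamma(49, 22).
Posterior mode = (α'−1)/β' = 48/22 = 24/11.

24/11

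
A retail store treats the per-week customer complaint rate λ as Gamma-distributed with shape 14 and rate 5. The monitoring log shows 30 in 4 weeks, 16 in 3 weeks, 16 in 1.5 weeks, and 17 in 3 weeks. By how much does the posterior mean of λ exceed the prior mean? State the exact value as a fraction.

156/55

Total count: 30 + 16 + 16 + 17 = 79.
Total exposure: 4 + 3 + 1.5 + 3 = 11.5 weeks.
The Gamma prior is conjugate for the Poisson rate, so λ | data ~ Gamma(14+79, 5+11.5) = Gamma(93, 33/2).
Posterior mean = 93/(33/2) = 62/11; prior mean = 14/5 = 14/5. Difference = 62/11 − 14/5 = 156/55.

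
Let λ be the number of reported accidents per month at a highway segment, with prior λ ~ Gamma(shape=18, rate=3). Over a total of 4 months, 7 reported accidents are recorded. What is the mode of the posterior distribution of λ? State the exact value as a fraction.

Total count 7 over total exposure 4 months.
By Gamma–Poisson conjugacy, the posterior is Gamma(α + Σx, β + Σt) = Gamma(18 + 7, 3 + 4) = Gamma(25, 7).
Posterior mode = (α'−1)/β' = 24/7.

24/7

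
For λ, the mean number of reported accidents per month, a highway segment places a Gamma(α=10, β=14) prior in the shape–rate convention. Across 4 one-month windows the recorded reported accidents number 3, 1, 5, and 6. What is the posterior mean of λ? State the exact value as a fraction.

25/18

Total count: 3 + 1 + 5 + 6 = 15.
Total exposure: 4 months.
The Gamma prior is conjugate for the Poisson rate, so λ | data ~ Gamma(10+15, 14+4) = Gamma(25, 18).
Posterior mean = α'/β' = 25/18.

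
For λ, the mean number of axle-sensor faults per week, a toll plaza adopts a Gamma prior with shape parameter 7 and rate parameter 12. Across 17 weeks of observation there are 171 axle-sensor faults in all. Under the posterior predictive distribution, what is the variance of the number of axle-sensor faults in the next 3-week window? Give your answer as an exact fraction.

Total count 171 over total exposure 17 weeks.
Posterior: α' = 7 + 171 = 178, β' = 12 + 17 = 29.
The posterior predictive for a window of length T is Negative Binomial with variance T·α'·(β'+T)/β'² = 3·178·32/841 = 17088/841.

17088/841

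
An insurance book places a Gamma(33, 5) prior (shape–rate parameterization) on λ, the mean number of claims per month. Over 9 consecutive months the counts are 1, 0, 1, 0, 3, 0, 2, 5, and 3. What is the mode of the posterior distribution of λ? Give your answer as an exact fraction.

Total count: 1 + 0 + 1 + 0 + 3 + 0 + 2 + 5 + 3 = 15.
Total exposure: 9 months.
Conjugate update: add total count to the shape and total exposure to the rate, giving Gamma(48, 14).
Posterior mode = (α'−1)/β' = 47/14.

47/14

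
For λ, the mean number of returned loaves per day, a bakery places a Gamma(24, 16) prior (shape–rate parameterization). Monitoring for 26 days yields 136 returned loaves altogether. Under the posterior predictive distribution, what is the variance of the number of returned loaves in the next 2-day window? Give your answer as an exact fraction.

Total count 136 over total exposure 26 days.
Posterior: α' = 24 + 136 = 160, β' = 16 + 26 = 42.
The posterior predictive for a window of length T is Negative Binomial with variance T·α'·(β'+T)/β'² = 2·160·44/1764 = 3520/441.

3520/441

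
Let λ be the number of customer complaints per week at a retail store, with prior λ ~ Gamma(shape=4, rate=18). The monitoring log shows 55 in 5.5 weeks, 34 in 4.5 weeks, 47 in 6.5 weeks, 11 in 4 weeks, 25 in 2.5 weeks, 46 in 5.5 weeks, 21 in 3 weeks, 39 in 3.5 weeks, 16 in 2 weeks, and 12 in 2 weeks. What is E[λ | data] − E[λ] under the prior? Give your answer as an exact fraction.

Total count: 55 + 34 + 47 + 11 + 25 + 46 + 21 + 39 + 16 + 12 = 306.
Total exposure: 5.5 + 4.5 + 6.5 + 4 + 2.5 + 5.5 + 3 + 3.5 + 2 + 2 = 39 weeks.
Gamma(α, β) with Poisson data over total exposure Σt gives posterior Gamma(α+Σx, β+Σt) = Gamma(310, 57).
Posterior mean = 310/57 = 310/57; prior mean = 4/18 = 2/9. Difference = 310/57 − 2/9 = 892/171.

892/171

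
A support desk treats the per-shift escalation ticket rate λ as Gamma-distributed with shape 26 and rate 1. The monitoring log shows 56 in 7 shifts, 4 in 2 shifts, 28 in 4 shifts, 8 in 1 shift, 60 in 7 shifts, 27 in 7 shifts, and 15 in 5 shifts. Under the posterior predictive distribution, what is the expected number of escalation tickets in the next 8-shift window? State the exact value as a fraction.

896/17

Total count: 56 + 4 + 28 + 8 + 60 + 27 + 15 = 198.
Total exposure: 7 + 2 + 4 + 1 + 7 + 7 + 5 = 33 shifts.
Conjugate update: add total count to the shape and total exposure to the rate, giving Gamma(224, 34).
Predictive mean over an 8-shift window = T·E[λ|data] = 8·224/34 = 896/17.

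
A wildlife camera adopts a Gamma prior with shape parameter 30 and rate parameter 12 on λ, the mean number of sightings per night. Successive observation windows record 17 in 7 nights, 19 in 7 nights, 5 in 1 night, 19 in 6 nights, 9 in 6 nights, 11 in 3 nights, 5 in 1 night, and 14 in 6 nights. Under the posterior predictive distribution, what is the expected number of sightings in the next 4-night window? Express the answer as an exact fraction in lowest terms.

Total count: 17 + 19 + 5 + 19 + 9 + 11 + 5 + 14 = 99.
Total exposure: 7 + 7 + 1 + 6 + 6 + 3 + 1 + 6 = 37 nights.
By Gamma–Poisson conjugacy, the posterior is Gamma(α + Σx, β + Σt) = Gamma(30 + 99, 12 + 37) = Gamma(129, 49).
Predictive mean over a 4-night window = T·E[λ|data] = 4·129/49 = 516/49.

516/49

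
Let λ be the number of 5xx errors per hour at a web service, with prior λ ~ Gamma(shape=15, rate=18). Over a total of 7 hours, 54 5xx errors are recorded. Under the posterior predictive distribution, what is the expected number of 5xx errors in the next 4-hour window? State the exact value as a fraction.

276/25

Total count 54 over total exposure 7 hours.
The Gamma prior is conjugate for the Poisson rate, so λ | data ~ Gamma(15+54, 18+7) = Gamma(69, 25).
Predictive mean over a 4-hour window = T·E[λ|data] = 4·69/25 = 276/25.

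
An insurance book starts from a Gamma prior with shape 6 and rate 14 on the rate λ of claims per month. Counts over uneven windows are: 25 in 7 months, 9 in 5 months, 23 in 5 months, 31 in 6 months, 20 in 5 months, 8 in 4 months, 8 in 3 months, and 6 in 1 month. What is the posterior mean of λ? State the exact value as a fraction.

68/25

Total count: 25 + 9 + 23 + 31 + 20 + 8 + 8 + 6 = 130.
Total exposure: 7 + 5 + 5 + 6 + 5 + 4 + 3 + 1 = 36 months.
Posterior: α' = 6 + 130 = 136, β' = 14 + 36 = 50.
Posterior mean = α'/β' = 136/50 = 68/25.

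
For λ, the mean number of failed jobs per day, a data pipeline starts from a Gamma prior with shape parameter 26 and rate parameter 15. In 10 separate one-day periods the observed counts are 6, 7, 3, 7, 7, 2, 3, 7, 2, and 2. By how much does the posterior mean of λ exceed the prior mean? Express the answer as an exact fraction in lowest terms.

Total count: 6 + 7 + 3 + 7 + 7 + 2 + 3 + 7 + 2 + 2 = 46.
Total exposure: 10 days.
By Gamma–Poisson conjugacy, the posterior is Gamma(α + Σx, β + Σt) = Gamma(26 + 46, 15 + 10) = Gamma(72, 25).
Posterior mean = 72/25 = 72/25; prior mean = 26/15 = 26/15. Difference = 72/25 − 26/15 = 86/75.

86/75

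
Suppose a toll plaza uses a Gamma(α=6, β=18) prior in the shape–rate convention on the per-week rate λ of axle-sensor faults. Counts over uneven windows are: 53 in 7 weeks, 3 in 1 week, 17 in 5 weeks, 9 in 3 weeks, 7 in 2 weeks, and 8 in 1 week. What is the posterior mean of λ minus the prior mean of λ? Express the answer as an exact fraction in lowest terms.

Total count: 53 + 3 + 17 + 9 + 7 + 8 = 97.
Total exposure: 7 + 1 + 5 + 3 + 2 + 1 = 19 weeks.
Gamma(α, β) with Poisson data over total exposure Σt gives posterior Gamma(α+Σx, β+Σt) = Gamma(103, 37).
Posterior mean = 103/37 = 103/37; prior mean = 6/18 = 1/3. Difference = 103/37 − 1/3 = 272/111.

272/111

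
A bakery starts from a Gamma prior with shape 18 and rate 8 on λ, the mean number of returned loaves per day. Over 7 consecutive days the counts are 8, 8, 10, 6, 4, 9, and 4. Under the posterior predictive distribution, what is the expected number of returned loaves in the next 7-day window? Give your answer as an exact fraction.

Total count: 8 + 8 + 10 + 6 + 4 + 9 + 4 = 49.
Total exposure: 7 days.
By Gamma–Poisson conjugacy, the posterior is Gamma(α + Σx, β + Σt) = Gamma(18 + 49, 8 + 7) = Gamma(67, 15).
Predictive mean over a 7-day window = T·E[λ|data] = 7·67/15 = 469/15.

469/15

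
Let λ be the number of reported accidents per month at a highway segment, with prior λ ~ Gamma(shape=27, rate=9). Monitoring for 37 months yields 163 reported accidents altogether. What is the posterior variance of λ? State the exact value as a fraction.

95/1058

Total count 163 over total exposure 37 months.
Conjugate update: add total count to the shape and total exposure to the rate, giving Gamma(190, 46).
Posterior variance = α'/β'² = 190/2116 = 95/1058.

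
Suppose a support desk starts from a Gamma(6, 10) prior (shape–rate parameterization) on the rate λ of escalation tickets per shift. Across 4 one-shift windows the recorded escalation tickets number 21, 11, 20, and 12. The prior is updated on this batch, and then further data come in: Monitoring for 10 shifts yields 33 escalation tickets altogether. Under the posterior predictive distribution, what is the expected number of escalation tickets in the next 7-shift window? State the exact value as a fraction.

Total count: 21 + 11 + 20 + 12 = 64.
Total exposure: 4 shifts.
After the first batch: Gamma(6 + 64, 10 + 4) = Gamma(70, 14).
Total count 33 over total exposure 10 shifts.
After the second batch: Gamma(70 + 33, 14 + 10) = Gamma(103, 24).
Predictive mean over a 7-shift window = T·E[λ|data] = 7·103/24 = 721/24.

721/24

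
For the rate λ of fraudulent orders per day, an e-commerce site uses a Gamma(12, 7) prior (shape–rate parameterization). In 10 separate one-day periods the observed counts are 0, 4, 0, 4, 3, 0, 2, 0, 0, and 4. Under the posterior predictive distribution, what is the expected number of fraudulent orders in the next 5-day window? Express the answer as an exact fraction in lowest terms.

145/17

Total count: 0 + 4 + 0 + 4 + 3 + 0 + 2 + 0 + 0 + 4 = 17.
Total exposure: 10 days.
By Gamma–Poisson conjugacy, the posterior is Gamma(α + Σx, β + Σt) = Gamma(12 + 17, 7 + 10) = Gamma(29, 17).
Predictive mean over a 5-day window = T·E[λ|data] = 5·29/17 = 145/17.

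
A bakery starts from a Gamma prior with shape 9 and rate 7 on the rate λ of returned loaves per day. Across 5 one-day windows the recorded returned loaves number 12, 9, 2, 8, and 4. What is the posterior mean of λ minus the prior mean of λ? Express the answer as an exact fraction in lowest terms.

50/21

Total count: 12 + 9 + 2 + 8 + 4 = 35.
Total exposure: 5 days.
The Gamma prior is conjugate for the Poisson rate, so λ | data ~ Gamma(9+35, 7+5) = Gamma(44, 12).
Posterior mean = 44/12 = 11/3; prior mean = 9/7 = 9/7. Difference = 11/3 − 9/7 = 50/21.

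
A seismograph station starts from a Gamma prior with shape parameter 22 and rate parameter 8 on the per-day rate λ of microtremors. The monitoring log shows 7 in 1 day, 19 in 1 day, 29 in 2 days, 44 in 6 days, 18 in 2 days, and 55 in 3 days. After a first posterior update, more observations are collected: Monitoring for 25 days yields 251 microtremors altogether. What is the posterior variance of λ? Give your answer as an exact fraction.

Total count: 7 + 19 + 29 + 44 + 18 + 55 = 172.
Total exposure: 1 + 1 + 2 + 6 + 2 + 3 = 15 days.
After the first batch: Gamma(22 + 172, 8 + 15) = Gamma(194, 23).
Total count 251 over total exposure 25 days.
After the second batch: Gamma(194 + 251, 23 + 25) = Gamma(445, 48).
Posterior variance = α'/β'² = 445/2304.

445/2304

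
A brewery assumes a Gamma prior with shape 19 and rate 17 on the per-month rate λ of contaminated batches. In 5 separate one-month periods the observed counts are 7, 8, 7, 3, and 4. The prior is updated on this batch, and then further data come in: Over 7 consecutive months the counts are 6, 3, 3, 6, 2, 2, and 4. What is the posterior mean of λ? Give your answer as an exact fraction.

74/29

Total count: 7 + 8 + 7 + 3 + 4 = 29.
Total exposure: 5 months.
After the first batch: Gamma(19 + 29, 17 + 5) = Gamma(48, 22).
Total count: 6 + 3 + 3 + 6 + 2 + 2 + 4 = 26.
Total exposure: 7 months.
After the second batch: Gamma(48 + 26, 22 + 7) = Gamma(74, 29).
Posterior mean = α'/β' = 74/29.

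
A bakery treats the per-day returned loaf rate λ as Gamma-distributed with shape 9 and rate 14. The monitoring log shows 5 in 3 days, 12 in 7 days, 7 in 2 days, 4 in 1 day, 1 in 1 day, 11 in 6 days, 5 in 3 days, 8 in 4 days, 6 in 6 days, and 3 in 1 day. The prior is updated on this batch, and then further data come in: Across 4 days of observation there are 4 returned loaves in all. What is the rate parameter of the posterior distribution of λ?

52

Total count: 5 + 12 + 7 + 4 + 1 + 11 + 5 + 8 + 6 + 3 = 62.
Total exposure: 3 + 7 + 2 + 1 + 1 + 6 + 3 + 4 + 6 + 1 = 34 days.
After the first batch: Gamma(9 + 62, 14 + 34) = Gamma(71, 48).
Total count 4 over total exposure 4 days.
After the second batch: Gamma(71 + 4, 48 + 4) = Gamma(75, 52).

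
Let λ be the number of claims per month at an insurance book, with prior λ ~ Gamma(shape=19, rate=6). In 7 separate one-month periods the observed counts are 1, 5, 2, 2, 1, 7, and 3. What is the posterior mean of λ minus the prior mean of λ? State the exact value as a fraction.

Total count: 1 + 5 + 2 + 2 + 1 + 7 + 3 = 21.
Total exposure: 7 months.
The Gamma prior is conjugate for the Poisson rate, so λ | data ~ Gamma(19+21, 6+7) = Gamma(40, 13).
Posterior mean = 40/13 = 40/13; prior mean = 19/6 = 19/6. Difference = 40/13 − 19/6 = -7/78.

-7/78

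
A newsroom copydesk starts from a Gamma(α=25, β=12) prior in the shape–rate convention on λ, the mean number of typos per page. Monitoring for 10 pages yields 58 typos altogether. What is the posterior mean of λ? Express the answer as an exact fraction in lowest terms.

Total count 58 over total exposure 10 pages.
By Gamma–Poisson conjugacy, the posterior is Gamma(α + Σx, β + Σt) = Gamma(25 + 58, 12 + 10) = Gamma(83, 22).
Posterior mean = α'/β' = 83/22.

83/22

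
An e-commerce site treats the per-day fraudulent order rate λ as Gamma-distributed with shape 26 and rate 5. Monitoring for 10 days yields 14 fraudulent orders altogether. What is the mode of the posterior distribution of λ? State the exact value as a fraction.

Total count 14 over total exposure 10 days.
Conjugate update: add total count to the shape and total exposure to the rate, giving Gamma(40, 15).
Posterior mode = (α'−1)/β' = 39/15 = 13/5.

13/5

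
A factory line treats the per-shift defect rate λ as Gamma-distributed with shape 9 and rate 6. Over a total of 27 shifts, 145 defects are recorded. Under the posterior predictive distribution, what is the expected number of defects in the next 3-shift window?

Total count 145 over total exposure 27 shifts.
Posterior: α' = 9 + 145 = 154, β' = 6 + 27 = 33.
Predictive mean over a 3-shift window = T·E[λ|data] = 3·154/33 = 14.

14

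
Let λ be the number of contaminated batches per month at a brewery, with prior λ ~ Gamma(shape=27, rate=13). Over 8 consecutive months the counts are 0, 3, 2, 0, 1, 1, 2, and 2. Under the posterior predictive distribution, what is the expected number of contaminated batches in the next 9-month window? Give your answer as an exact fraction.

114/7

Total count: 0 + 3 + 2 + 0 + 1 + 1 + 2 + 2 = 11.
Total exposure: 8 months.
Conjugate update: add total count to the shape and total exposure to the rate, giving Gamma(38, 21).
Predictive mean over a 9-month window = T·E[λ|data] = 9·38/21 = 114/7.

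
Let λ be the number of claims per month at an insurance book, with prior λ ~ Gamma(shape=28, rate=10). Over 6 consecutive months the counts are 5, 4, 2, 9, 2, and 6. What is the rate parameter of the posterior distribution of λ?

Total count: 5 + 4 + 2 + 9 + 2 + 6 = 28.
Total exposure: 6 months.
Conjugate update: add total count to the shape and total exposure to the rate, giving Gamma(56, 16).

16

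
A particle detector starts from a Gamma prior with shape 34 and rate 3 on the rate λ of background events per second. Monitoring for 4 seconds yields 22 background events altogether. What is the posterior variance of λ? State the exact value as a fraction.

8/7

Total count 22 over total exposure 4 seconds.
The Gamma prior is conjugate for the Poisson rate, so λ | data ~ Gamma(34+22, 3+4) = Gamma(56, 7).
Posterior variance = α'/β'² = 56/49 = 8/7.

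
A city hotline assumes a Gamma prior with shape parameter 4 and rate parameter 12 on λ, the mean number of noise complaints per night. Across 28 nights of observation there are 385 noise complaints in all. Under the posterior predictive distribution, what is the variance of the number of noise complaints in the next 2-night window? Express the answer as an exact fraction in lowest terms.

Total count 385 over total exposure 28 nights.
The Gamma prior is conjugate for the Poisson rate, so λ | data ~ Gamma(4+385, 12+28) = Gamma(389, 40).
The posterior predictive for a window of length T is Negative Binomial with variance T·α'·(β'+T)/β'² = 2·389·42/1600 = 8169/400.

8169/400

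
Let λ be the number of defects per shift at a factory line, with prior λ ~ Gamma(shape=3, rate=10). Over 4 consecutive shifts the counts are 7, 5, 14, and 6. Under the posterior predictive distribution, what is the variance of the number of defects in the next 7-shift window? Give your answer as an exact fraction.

105/4

Total count: 7 + 5 + 14 + 6 = 32.
Total exposure: 4 shifts.
By Gamma–Poisson conjugacy, the posterior is Gamma(α + Σx, β + Σt) = Gamma(3 + 32, 10 + 4) = Gamma(35, 14).
The posterior predictive for a window of length T is Negative Binomial with variance T·α'·(β'+T)/β'² = 7·35·21/196 = 105/4.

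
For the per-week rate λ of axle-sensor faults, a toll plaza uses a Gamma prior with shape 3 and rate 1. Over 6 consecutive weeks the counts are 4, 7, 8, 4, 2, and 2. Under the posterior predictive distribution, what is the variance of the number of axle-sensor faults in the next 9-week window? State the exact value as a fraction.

Total count: 4 + 7 + 8 + 4 + 2 + 2 = 27.
Total exposure: 6 weeks.
By Gamma–Poisson conjugacy, the posterior is Gamma(α + Σx, β + Σt) = Gamma(3 + 27, 1 + 6) = Gamma(30, 7).
The posterior predictive for a window of length T is Negative Binomial with variance T·α'·(β'+T)/β'² = 9·30·16/49 = 4320/49.

4320/49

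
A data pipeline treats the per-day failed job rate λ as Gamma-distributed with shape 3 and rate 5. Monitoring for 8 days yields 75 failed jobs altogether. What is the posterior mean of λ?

Total count 75 over total exposure 8 days.
Gamma(α, β) with Poisson data over total exposure Σt gives posterior Gamma(α+Σx, β+Σt) = Gamma(78, 13).
Posterior mean = α'/β' = 78/13 = 6.

6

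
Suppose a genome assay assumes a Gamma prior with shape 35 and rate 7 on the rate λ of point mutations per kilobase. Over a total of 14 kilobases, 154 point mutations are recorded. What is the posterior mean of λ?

9

Total count 154 over total exposure 14 kilobases.
Posterior: α' = 35 + 154 = 189, β' = 7 + 14 = 21.
Posterior mean = α'/β' = 189/21 = 9.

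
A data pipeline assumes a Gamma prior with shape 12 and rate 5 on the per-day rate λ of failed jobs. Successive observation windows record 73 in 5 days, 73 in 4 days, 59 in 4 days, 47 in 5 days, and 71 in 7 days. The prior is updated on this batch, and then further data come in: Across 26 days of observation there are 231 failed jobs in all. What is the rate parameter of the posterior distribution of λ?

56

Total count: 73 + 73 + 59 + 47 + 71 = 323.
Total exposure: 5 + 4 + 4 + 5 + 7 = 25 days.
After the first batch: Gamma(12 + 323, 5 + 25) = Gamma(335, 30).
Total count 231 over total exposure 26 days.
After the second batch: Gamma(335 + 231, 30 + 26) = Gamma(566, 56).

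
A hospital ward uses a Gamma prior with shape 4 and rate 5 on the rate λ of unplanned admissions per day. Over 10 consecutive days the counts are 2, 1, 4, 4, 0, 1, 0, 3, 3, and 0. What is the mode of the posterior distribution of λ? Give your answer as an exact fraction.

Total count: 2 + 1 + 4 + 4 + 0 + 1 + 0 + 3 + 3 + 0 = 18.
Total exposure: 10 days.
By Gamma–Poisson conjugacy, the posterior is Gamma(α + Σx, β + Σt) = Gamma(4 + 18, 5 + 10) = Gamma(22, 15).
Posterior mode = (α'−1)/β' = 21/15 = 7/5.

7/5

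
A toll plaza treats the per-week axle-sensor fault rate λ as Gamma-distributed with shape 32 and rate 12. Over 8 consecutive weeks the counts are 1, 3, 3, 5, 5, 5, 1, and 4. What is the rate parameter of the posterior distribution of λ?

Total count: 1 + 3 + 3 + 5 + 5 + 5 + 1 + 4 = 27.
Total exposure: 8 weeks.
Gamma(α, β) with Poisson data over total exposure Σt gives posterior Gamma(α+Σx, β+Σt) = Gamma(59, 20).

20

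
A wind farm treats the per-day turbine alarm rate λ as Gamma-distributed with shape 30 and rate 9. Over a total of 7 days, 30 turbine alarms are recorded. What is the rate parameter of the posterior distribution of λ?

Total count 30 over total exposure 7 days.
By Gamma–Poisson conjugacy, the posterior is Gamma(α + Σx, β + Σt) = Gamma(30 + 30, 9 + 7) = Gamma(60, 16).

16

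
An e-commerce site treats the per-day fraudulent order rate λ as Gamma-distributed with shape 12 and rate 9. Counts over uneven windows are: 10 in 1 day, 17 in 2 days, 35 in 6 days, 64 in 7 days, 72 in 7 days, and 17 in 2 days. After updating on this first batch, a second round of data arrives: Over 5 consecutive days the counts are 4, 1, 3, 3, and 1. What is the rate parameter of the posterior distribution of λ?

39

Total count: 10 + 17 + 35 + 64 + 72 + 17 = 215.
Total exposure: 1 + 2 + 6 + 7 + 7 + 2 = 25 days.
After the first batch: Gamma(12 + 215, 9 + 25) = Gamma(227, 34).
Total count: 4 + 1 + 3 + 3 + 1 = 12.
Total exposure: 5 days.
After the second batch: Gamma(227 + 12, 34 + 5) = Gamma(239, 39).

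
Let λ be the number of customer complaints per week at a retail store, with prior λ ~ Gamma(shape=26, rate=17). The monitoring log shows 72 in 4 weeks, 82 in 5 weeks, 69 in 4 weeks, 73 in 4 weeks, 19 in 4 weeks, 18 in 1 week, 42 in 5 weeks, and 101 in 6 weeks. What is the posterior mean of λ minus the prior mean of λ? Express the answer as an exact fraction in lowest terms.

3617/425

Total count: 72 + 82 + 69 + 73 + 19 + 18 + 42 + 101 = 476.
Total exposure: 4 + 5 + 4 + 4 + 4 + 1 + 5 + 6 = 33 weeks.
Conjugate update: add total count to the shape and total exposure to the rate, giving Gamma(502, 50).
Posterior mean = 502/50 = 251/25; prior mean = 26/17 = 26/17. Difference = 251/25 − 26/17 = 3617/425.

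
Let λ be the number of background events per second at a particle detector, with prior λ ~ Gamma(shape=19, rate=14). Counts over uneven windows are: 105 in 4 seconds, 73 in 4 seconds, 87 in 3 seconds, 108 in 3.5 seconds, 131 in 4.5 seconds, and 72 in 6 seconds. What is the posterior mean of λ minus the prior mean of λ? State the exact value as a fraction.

Total count: 105 + 73 + 87 + 108 + 131 + 72 = 576.
Total exposure: 4 + 4 + 3 + 3.5 + 4.5 + 6 = 25 seconds.
Gamma(α, β) with Poisson data over total exposure Σt gives posterior Gamma(α+Σx, β+Σt) = Gamma(595, 39).
Posterior mean = 595/39 = 595/39; prior mean = 19/14 = 19/14. Difference = 595/39 − 19/14 = 7589/546.

7589/546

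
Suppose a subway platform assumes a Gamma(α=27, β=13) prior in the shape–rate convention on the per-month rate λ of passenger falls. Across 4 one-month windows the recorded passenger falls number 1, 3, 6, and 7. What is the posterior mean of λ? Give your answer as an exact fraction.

Total count: 1 + 3 + 6 + 7 = 17.
Total exposure: 4 months.
Gamma(α, β) with Poisson data over total exposure Σt gives posterior Gamma(α+Σx, β+Σt) = Gamma(44, 17).
Posterior mean = α'/β' = 44/17.

44/17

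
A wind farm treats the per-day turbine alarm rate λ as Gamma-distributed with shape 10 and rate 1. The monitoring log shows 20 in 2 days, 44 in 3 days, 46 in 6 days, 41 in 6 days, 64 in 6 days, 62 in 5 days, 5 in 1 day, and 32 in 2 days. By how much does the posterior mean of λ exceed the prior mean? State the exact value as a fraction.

1/8

Total count: 20 + 44 + 46 + 41 + 64 + 62 + 5 + 32 = 314.
Total exposure: 2 + 3 + 6 + 6 + 6 + 5 + 1 + 2 = 31 days.
Posterior: α' = 10 + 314 = 324, β' = 1 + 31 = 32.
Posterior mean = 324/32 = 81/8; prior mean = 10/1 = 10. Difference = 81/8 − 10 = 1/8.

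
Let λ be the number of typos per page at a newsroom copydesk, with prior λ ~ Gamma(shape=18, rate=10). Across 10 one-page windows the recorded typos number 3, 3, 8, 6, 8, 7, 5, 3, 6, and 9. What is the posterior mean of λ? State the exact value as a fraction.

Total count: 3 + 3 + 8 + 6 + 8 + 7 + 5 + 3 + 6 + 9 = 58.
Total exposure: 10 pages.
Conjugate update: add total count to the shape and total exposure to the rate, giving Gamma(76, 20).
Posterior mean = α'/β' = 76/20 = 19/5.

19/5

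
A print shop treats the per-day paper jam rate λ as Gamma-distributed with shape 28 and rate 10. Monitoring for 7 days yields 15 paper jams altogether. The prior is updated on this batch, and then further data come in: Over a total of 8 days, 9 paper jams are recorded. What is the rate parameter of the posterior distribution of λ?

25

Total count 15 over total exposure 7 days.
After the first batch: Gamma(28 + 15, 10 + 7) = Gamma(43, 17).
Total count 9 over total exposure 8 days.
After the second batch: Gamma(43 + 9, 17 + 8) = Gamma(52, 25).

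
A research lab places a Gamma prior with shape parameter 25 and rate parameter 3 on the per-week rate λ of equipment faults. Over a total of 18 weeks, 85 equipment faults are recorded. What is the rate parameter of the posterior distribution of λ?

Total count 85 over total exposure 18 weeks.
By Gamma–Poisson conjugacy, the posterior is Gamma(α + Σx, β + Σt) = Gamma(25 + 85, 3 + 18) = Gamma(110, 21).

21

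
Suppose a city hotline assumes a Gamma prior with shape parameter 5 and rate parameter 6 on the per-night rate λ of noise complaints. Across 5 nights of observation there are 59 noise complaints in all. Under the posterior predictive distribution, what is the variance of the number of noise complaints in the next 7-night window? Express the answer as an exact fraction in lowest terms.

8064/121

Total count 59 over total exposure 5 nights.
The Gamma prior is conjugate for the Poisson rate, so λ | data ~ Gamma(5+59, 6+5) = Gamma(64, 11).
The posterior predictive for a window of length T is Negative Binomial with variance T·α'·(β'+T)/β'² = 7·64·18/121 = 8064/121.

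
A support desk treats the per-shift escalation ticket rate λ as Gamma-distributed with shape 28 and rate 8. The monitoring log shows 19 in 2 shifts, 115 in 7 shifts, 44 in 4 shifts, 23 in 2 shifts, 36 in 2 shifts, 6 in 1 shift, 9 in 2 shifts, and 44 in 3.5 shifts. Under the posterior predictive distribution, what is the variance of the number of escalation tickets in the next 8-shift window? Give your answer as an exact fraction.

Total count: 19 + 115 + 44 + 23 + 36 + 6 + 9 + 44 = 296.
Total exposure: 2 + 7 + 4 + 2 + 2 + 1 + 2 + 3.5 = 23.5 shifts.
The Gamma prior is conjugate for the Poisson rate, so λ | data ~ Gamma(28+296, 8+23.5) = Gamma(324, 63/2).
The posterior predictive for a window of length T is Negative Binomial with variance T·α'·(β'+T)/β'² = 8·324·(79/2)/(3969/4) = 5056/49.

5056/49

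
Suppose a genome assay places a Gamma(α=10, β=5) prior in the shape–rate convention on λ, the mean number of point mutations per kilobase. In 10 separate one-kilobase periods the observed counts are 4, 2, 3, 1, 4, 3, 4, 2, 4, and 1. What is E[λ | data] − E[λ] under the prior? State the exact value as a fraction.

8/15

Total count: 4 + 2 + 3 + 1 + 4 + 3 + 4 + 2 + 4 + 1 = 28.
Total exposure: 10 kilobases.
The Gamma prior is conjugate for the Poisson rate, so λ | data ~ Gamma(10+28, 5+10) = Gamma(38, 15).
Posterior mean = 38/15 = 38/15; prior mean = 10/5 = 2. Difference = 38/15 − 2 = 8/15.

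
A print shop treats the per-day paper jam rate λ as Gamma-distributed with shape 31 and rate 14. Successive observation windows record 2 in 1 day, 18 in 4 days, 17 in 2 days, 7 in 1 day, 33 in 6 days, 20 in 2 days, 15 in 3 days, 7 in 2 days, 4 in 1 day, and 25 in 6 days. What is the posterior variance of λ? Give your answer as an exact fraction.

179/1764

Total count: 2 + 18 + 17 + 7 + 33 + 20 + 15 + 7 + 4 + 25 = 148.
Total exposure: 1 + 4 + 2 + 1 + 6 + 2 + 3 + 2 + 1 + 6 = 28 days.
Posterior: α' = 31 + 148 = 179, β' = 14 + 28 = 42.
Posterior variance = α'/β'² = 179/1764.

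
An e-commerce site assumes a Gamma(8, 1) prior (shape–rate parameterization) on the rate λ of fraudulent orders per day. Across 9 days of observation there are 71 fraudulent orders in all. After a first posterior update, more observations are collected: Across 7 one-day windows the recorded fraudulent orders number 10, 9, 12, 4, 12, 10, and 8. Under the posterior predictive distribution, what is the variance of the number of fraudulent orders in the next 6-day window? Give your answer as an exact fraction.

19872/289

Total count 71 over total exposure 9 days.
After the first batch: Gamma(8 + 71, 1 + 9) = Gamma(79, 10).
Total count: 10 + 9 + 12 + 4 + 12 + 10 + 8 = 65.
Total exposure: 7 days.
After the second batch: Gamma(79 + 65, 10 + 7) = Gamma(144, 17).
The posterior predictive for a window of length T is Negative Binomial with variance T·α'·(β'+T)/β'² = 6·144·23/289 = 19872/289.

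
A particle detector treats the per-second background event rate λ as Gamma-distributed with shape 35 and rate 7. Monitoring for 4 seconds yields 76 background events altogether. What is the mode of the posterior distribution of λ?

Total count 76 over total exposure 4 seconds.
Gamma(α, β) with Poisson data over total exposure Σt gives posterior Gamma(α+Σx, β+Σt) = Gamma(111, 11).
Posterior mode = (α'−1)/β' = 110/11 = 10.

10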